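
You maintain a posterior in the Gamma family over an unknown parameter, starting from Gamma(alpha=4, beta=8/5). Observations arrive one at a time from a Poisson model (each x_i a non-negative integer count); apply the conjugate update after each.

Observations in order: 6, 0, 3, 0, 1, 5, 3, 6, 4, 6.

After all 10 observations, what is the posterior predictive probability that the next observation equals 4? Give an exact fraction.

obs 1: x=6 → posterior Gamma(10, 13/5)
obs 2: x=0 → posterior Gamma(10, 18/5)
obs 3: x=3 → posterior Gamma(13, 23/5)
obs 4: x=0 → posterior Gamma(13, 28/5)
obs 5: x=1 → posterior Gamma(14, 33/5)
obs 6: x=5 → posterior Gamma(19, 38/5)
obs 7: x=3 → posterior Gamma(22, 43/5)
obs 8: x=6 → posterior Gamma(28, 48/5)
obs 9: x=4 → posterior Gamma(32, 53/5)
obs 10: x=6 → posterior Gamma(38, 58/5)

648073976599526204339503080454641347742179237823226087614045261450444800000/3735107253208426854890677539053540390278853997836851167913009474475553834369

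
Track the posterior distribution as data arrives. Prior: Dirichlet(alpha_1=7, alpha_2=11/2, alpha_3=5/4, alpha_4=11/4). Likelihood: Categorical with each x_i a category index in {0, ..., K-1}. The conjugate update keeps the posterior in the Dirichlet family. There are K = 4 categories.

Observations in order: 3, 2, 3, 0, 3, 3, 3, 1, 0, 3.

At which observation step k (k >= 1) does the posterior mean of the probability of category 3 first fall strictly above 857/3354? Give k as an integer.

k = 5

obs 1: x=3 → posterior Dirichlet(7, 11/2, 5/4, 15/4)
obs 2: x=2 → posterior Dirichlet(7, 11/2, 9/4, 15/4)
obs 3: x=3 → posterior Dirichlet(7, 11/2, 9/4, 19/4)
obs 4: x=0 → posterior Dirichlet(8, 11/2, 9/4, 19/4)
obs 5: x=3 → posterior Dirichlet(8, 11/2, 9/4, 23/4)
obs 6: x=3 → posterior Dirichlet(8, 11/2, 9/4, 27/4)
obs 7: x=3 → posterior Dirichlet(8, 11/2, 9/4, 31/4)
obs 8: x=1 → posterior Dirichlet(8, 13/2, 9/4, 31/4)
obs 9: x=0 → posterior Dirichlet(9, 13/2, 9/4, 31/4)
obs 10: x=3 → posterior Dirichlet(9, 13/2, 9/4, 35/4)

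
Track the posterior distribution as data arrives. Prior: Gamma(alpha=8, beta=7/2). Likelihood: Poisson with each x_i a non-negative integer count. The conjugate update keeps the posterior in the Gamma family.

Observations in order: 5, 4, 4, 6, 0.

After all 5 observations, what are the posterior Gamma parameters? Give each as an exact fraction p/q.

obs 1: x=5 → posterior Gamma(13, 9/2)
obs 2: x=4 → posterior Gamma(17, 11/2)
obs 3: x=4 → posterior Gamma(21, 13/2)
obs 4: x=6 → posterior Gamma(27, 15/2)
obs 5: x=0 → posterior Gamma(27, 17/2)

alpha=27, beta=17/2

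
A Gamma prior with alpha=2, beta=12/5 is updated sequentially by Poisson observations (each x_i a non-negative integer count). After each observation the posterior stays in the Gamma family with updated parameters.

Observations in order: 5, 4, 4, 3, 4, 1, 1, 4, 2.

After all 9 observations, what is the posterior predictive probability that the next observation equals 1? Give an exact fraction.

3558827465165881302604126228207950284780415016433343675/18327886165296381817380980351835033630345588173537542144

obs 1: x=5 → posterior Gamma(7, 17/5)
obs 2: x=4 → posterior Gamma(11, 22/5)
obs 3: x=4 → posterior Gamma(15, 27/5)
obs 4: x=3 → posterior Gamma(18, 32/5)
obs 5: x=4 → posterior Gamma(22, 37/5)
obs 6: x=1 → posterior Gamma(23, 42/5)
obs 7: x=1 → posterior Gamma(24, 47/5)
obs 8: x=4 → posterior Gamma(28, 52/5)
obs 9: x=2 → posterior Gamma(30, 57/5)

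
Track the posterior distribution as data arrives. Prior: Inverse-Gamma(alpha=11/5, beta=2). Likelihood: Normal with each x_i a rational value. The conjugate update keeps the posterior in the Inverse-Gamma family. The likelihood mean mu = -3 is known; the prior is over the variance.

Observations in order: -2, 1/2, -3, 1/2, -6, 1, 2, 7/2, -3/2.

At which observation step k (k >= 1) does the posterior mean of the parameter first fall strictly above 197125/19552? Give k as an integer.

obs 1: x=-2 → posterior Inverse-Gamma(27/10, 5/2)
obs 2: x=1/2 → posterior Inverse-Gamma(16/5, 69/8)
obs 3: x=-3 → posterior Inverse-Gamma(37/10, 69/8)
obs 4: x=1/2 → posterior Inverse-Gamma(21/5, 59/4)
obs 5: x=-6 → posterior Inverse-Gamma(47/10, 77/4)
obs 6: x=1 → posterior Inverse-Gamma(26/5, 109/4)
obs 7: x=2 → posterior Inverse-Gamma(57/10, 159/4)
obs 8: x=7/2 → posterior Inverse-Gamma(31/5, 487/8)
obs 9: x=-3/2 → posterior Inverse-Gamma(67/10, 62)

k = 8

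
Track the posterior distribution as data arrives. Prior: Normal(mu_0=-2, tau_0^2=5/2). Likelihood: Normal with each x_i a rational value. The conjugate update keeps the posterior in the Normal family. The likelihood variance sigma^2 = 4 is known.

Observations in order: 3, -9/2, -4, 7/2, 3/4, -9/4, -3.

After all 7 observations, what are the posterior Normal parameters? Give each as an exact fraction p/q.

obs 1: x=3 → posterior Normal(-1/13, 20/13)
obs 2: x=-9/2 → posterior Normal(-47/36, 10/9)
obs 3: x=-4 → posterior Normal(-87/46, 20/23)
obs 4: x=7/2 → posterior Normal(-13/14, 5/7)
obs 5: x=3/4 → posterior Normal(-89/132, 20/33)
obs 6: x=-9/4 → posterior Normal(-67/76, 10/19)
obs 7: x=-3 → posterior Normal(-97/86, 20/43)

mu_0=-97/86, tau_0^2=20/43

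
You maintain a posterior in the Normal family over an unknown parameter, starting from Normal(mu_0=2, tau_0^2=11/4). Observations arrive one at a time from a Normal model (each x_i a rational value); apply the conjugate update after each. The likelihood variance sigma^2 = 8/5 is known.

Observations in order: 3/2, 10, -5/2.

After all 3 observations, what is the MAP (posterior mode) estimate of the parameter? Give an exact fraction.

obs 1: x=3/2 → posterior Normal(293/174, 88/87)
obs 2: x=10 → posterior Normal(1393/284, 44/71)
obs 3: x=-5/2 → posterior Normal(559/197, 88/197)

559/197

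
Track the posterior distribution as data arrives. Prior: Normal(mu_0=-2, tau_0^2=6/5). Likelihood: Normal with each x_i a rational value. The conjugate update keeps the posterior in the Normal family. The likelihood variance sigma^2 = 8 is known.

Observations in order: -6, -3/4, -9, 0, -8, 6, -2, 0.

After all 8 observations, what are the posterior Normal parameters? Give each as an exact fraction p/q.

obs 1: x=-6 → posterior Normal(-58/23, 24/23)
obs 2: x=-3/4 → posterior Normal(-241/104, 12/13)
obs 3: x=-9 → posterior Normal(-349/116, 24/29)
obs 4: x=0 → posterior Normal(-349/128, 3/4)
obs 5: x=-8 → posterior Normal(-89/28, 24/35)
obs 6: x=6 → posterior Normal(-373/152, 12/19)
obs 7: x=-2 → posterior Normal(-397/164, 24/41)
obs 8: x=0 → posterior Normal(-397/176, 6/11)

mu_0=-397/176, tau_0^2=6/11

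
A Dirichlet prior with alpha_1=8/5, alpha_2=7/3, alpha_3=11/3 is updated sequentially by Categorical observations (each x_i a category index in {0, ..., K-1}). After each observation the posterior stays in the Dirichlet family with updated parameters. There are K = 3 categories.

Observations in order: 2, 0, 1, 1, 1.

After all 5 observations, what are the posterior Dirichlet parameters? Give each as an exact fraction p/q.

obs 1: x=2 → posterior Dirichlet(8/5, 7/3, 14/3)
obs 2: x=0 → posterior Dirichlet(13/5, 7/3, 14/3)
obs 3: x=1 → posterior Dirichlet(13/5, 10/3, 14/3)
obs 4: x=1 → posterior Dirichlet(13/5, 13/3, 14/3)
obs 5: x=1 → posterior Dirichlet(13/5, 16/3, 14/3)

alpha_1=13/5, alpha_2=16/3, alpha_3=14/3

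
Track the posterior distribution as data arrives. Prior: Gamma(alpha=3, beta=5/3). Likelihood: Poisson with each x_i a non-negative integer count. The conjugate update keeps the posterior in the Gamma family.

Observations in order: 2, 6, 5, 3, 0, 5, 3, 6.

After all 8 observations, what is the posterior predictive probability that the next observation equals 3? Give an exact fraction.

320927804972063785172980075653000900773265459473883135/1532495540865888858358347027150309183618739122183602176

obs 1: x=2 → posterior Gamma(5, 8/3)
obs 2: x=6 → posterior Gamma(11, 11/3)
obs 3: x=5 → posterior Gamma(16, 14/3)
obs 4: x=3 → posterior Gamma(19, 17/3)
obs 5: x=0 → posterior Gamma(19, 20/3)
obs 6: x=5 → posterior Gamma(24, 23/3)
obs 7: x=3 → posterior Gamma(27, 26/3)
obs 8: x=6 → posterior Gamma(33, 29/3)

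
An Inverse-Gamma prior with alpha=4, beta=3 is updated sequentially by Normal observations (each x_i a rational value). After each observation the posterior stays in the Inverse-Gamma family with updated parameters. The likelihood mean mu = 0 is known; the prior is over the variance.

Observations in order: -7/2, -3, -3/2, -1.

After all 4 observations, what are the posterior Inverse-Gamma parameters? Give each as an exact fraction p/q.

alpha=6, beta=61/4

obs 1: x=-7/2 → posterior Inverse-Gamma(9/2, 73/8)
obs 2: x=-3 → posterior Inverse-Gamma(5, 109/8)
obs 3: x=-3/2 → posterior Inverse-Gamma(11/2, 59/4)
obs 4: x=-1 → posterior Inverse-Gamma(6, 61/4)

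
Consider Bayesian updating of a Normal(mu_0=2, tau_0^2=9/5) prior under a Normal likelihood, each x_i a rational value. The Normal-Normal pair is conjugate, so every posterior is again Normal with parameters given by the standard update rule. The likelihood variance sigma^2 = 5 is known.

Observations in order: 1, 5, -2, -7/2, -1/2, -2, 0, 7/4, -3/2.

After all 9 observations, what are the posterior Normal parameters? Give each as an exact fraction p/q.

obs 1: x=1 → posterior Normal(59/34, 45/34)
obs 2: x=5 → posterior Normal(104/43, 45/43)
obs 3: x=-2 → posterior Normal(43/26, 45/52)
obs 4: x=-7/2 → posterior Normal(109/122, 45/61)
obs 5: x=-1/2 → posterior Normal(5/7, 9/14)
obs 6: x=-2 → posterior Normal(32/79, 45/79)
obs 7: x=0 → posterior Normal(4/11, 45/88)
obs 8: x=7/4 → posterior Normal(191/388, 45/97)
obs 9: x=-3/2 → posterior Normal(137/424, 45/106)

mu_0=137/424, tau_0^2=45/106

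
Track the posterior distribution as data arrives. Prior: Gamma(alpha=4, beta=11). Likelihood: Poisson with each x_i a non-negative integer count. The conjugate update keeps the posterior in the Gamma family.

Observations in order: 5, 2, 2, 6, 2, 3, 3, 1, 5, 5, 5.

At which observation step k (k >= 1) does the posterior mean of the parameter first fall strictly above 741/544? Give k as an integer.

k = 6

obs 1: x=5 → posterior Gamma(9, 12)
obs 2: x=2 → posterior Gamma(11, 13)
obs 3: x=2 → posterior Gamma(13, 14)
obs 4: x=6 → posterior Gamma(19, 15)
obs 5: x=2 → posterior Gamma(21, 16)
obs 6: x=3 → posterior Gamma(24, 17)
obs 7: x=3 → posterior Gamma(27, 18)
obs 8: x=1 → posterior Gamma(28, 19)
obs 9: x=5 → posterior Gamma(33, 20)
obs 10: x=5 → posterior Gamma(38, 21)
obs 11: x=5 → posterior Gamma(43, 22)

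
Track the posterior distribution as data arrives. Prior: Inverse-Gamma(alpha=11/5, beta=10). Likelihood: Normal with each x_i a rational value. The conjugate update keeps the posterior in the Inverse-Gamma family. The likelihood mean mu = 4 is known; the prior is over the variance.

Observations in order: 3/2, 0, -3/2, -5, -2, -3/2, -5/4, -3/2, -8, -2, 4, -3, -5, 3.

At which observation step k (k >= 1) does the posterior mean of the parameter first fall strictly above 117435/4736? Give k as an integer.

k = 5

obs 1: x=3/2 → posterior Inverse-Gamma(27/10, 105/8)
obs 2: x=0 → posterior Inverse-Gamma(16/5, 169/8)
obs 3: x=-3/2 → posterior Inverse-Gamma(37/10, 145/4)
obs 4: x=-5 → posterior Inverse-Gamma(21/5, 307/4)
obs 5: x=-2 → posterior Inverse-Gamma(47/10, 379/4)
obs 6: x=-3/2 → posterior Inverse-Gamma(26/5, 879/8)
obs 7: x=-5/4 → posterior Inverse-Gamma(57/10, 3957/32)
obs 8: x=-3/2 → posterior Inverse-Gamma(31/5, 4441/32)
obs 9: x=-8 → posterior Inverse-Gamma(67/10, 6745/32)
obs 10: x=-2 → posterior Inverse-Gamma(36/5, 7321/32)
obs 11: x=4 → posterior Inverse-Gamma(77/10, 7321/32)
obs 12: x=-3 → posterior Inverse-Gamma(41/5, 8105/32)
obs 13: x=-5 → posterior Inverse-Gamma(87/10, 9401/32)
obs 14: x=3 → posterior Inverse-Gamma(46/5, 9417/32)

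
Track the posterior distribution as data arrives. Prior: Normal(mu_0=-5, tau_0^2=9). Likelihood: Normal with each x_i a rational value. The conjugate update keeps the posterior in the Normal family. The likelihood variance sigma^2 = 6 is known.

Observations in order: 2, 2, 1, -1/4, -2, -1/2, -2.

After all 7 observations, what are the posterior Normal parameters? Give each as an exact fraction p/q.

obs 1: x=2 → posterior Normal(-4/5, 18/5)
obs 2: x=2 → posterior Normal(1/4, 9/4)
obs 3: x=1 → posterior Normal(5/11, 18/11)
obs 4: x=-1/4 → posterior Normal(17/56, 9/7)
obs 5: x=-2 → posterior Normal(-7/68, 18/17)
obs 6: x=-1/2 → posterior Normal(-13/80, 9/10)
obs 7: x=-2 → posterior Normal(-37/92, 18/23)

mu_0=-37/92, tau_0^2=18/23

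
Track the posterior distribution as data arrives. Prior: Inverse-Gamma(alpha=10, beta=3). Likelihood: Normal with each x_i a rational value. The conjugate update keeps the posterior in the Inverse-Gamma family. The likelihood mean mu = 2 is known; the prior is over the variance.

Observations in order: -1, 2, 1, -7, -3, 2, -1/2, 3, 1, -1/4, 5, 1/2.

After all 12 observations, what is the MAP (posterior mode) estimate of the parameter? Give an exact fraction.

2345/544

obs 1: x=-1 → posterior Inverse-Gamma(21/2, 15/2)
obs 2: x=2 → posterior Inverse-Gamma(11, 15/2)
obs 3: x=1 → posterior Inverse-Gamma(23/2, 8)
obs 4: x=-7 → posterior Inverse-Gamma(12, 97/2)
obs 5: x=-3 → posterior Inverse-Gamma(25/2, 61)
obs 6: x=2 → posterior Inverse-Gamma(13, 61)
obs 7: x=-1/2 → posterior Inverse-Gamma(27/2, 513/8)
obs 8: x=3 → posterior Inverse-Gamma(14, 517/8)
obs 9: x=1 → posterior Inverse-Gamma(29/2, 521/8)
obs 10: x=-1/4 → posterior Inverse-Gamma(15, 2165/32)
obs 11: x=5 → posterior Inverse-Gamma(31/2, 2309/32)
obs 12: x=1/2 → posterior Inverse-Gamma(16, 2345/32)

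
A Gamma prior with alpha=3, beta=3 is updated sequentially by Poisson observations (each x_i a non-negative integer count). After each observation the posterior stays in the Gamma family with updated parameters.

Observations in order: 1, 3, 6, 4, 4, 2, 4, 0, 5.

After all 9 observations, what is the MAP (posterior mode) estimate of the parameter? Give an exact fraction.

obs 1: x=1 → posterior Gamma(4, 4)
obs 2: x=3 → posterior Gamma(7, 5)
obs 3: x=6 → posterior Gamma(13, 6)
obs 4: x=4 → posterior Gamma(17, 7)
obs 5: x=4 → posterior Gamma(21, 8)
obs 6: x=2 → posterior Gamma(23, 9)
obs 7: x=4 → posterior Gamma(27, 10)
obs 8: x=0 → posterior Gamma(27, 11)
obs 9: x=5 → posterior Gamma(32, 12)

31/12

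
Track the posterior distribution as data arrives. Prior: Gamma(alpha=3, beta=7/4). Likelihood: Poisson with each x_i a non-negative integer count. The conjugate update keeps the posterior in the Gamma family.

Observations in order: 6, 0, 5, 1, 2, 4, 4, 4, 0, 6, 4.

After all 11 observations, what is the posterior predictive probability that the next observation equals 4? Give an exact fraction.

22565934984963972203901807471450354730362908607188536816794598946045462016/136970059341461346442972019036569238642262401072002830915153026580810546875

obs 1: x=6 → posterior Gamma(9, 11/4)
obs 2: x=0 → posterior Gamma(9, 15/4)
obs 3: x=5 → posterior Gamma(14, 19/4)
obs 4: x=1 → posterior Gamma(15, 23/4)
obs 5: x=2 → posterior Gamma(17, 27/4)
obs 6: x=4 → posterior Gamma(21, 31/4)
obs 7: x=4 → posterior Gamma(25, 35/4)
obs 8: x=4 → posterior Gamma(29, 39/4)
obs 9: x=0 → posterior Gamma(29, 43/4)
obs 10: x=6 → posterior Gamma(35, 47/4)
obs 11: x=4 → posterior Gamma(39, 51/4)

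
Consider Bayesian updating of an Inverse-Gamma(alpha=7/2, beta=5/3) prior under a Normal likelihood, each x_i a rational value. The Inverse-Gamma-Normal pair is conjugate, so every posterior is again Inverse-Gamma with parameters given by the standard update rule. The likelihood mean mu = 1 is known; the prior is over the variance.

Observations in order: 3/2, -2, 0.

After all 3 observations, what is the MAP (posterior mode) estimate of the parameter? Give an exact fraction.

163/144

obs 1: x=3/2 → posterior Inverse-Gamma(4, 43/24)
obs 2: x=-2 → posterior Inverse-Gamma(9/2, 151/24)
obs 3: x=0 → posterior Inverse-Gamma(5, 163/24)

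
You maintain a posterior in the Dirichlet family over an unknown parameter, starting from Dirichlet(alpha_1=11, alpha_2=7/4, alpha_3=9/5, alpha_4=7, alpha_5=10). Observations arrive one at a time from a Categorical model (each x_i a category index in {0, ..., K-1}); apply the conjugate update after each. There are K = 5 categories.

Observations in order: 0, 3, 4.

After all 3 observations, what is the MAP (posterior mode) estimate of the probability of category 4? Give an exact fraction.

obs 1: x=0 → posterior Dirichlet(12, 7/4, 9/5, 7, 10)
obs 2: x=3 → posterior Dirichlet(12, 7/4, 9/5, 8, 10)
obs 3: x=4 → posterior Dirichlet(12, 7/4, 9/5, 8, 11)

200/591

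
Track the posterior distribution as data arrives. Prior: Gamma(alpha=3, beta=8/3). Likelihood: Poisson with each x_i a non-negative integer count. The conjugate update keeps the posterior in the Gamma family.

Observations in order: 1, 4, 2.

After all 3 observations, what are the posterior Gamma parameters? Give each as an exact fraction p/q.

alpha=10, beta=17/3

obs 1: x=1 → posterior Gamma(4, 11/3)
obs 2: x=4 → posterior Gamma(8, 14/3)
obs 3: x=2 → posterior Gamma(10, 17/3)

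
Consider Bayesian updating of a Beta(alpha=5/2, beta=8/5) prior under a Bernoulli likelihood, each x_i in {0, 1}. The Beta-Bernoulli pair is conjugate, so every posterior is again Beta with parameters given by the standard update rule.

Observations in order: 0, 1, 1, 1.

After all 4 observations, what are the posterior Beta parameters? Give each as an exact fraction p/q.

alpha=11/2, beta=13/5

obs 1: x=0 → posterior Beta(5/2, 13/5)
obs 2: x=1 → posterior Beta(7/2, 13/5)
obs 3: x=1 → posterior Beta(9/2, 13/5)
obs 4: x=1 → posterior Beta(11/2, 13/5)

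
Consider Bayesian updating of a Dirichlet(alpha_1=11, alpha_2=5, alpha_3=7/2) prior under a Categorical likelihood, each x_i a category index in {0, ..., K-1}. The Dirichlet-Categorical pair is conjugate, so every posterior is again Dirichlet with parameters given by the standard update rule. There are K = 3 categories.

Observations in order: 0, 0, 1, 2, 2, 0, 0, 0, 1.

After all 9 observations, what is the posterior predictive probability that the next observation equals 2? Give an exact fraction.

obs 1: x=0 → posterior Dirichlet(12, 5, 7/2)
obs 2: x=0 → posterior Dirichlet(13, 5, 7/2)
obs 3: x=1 → posterior Dirichlet(13, 6, 7/2)
obs 4: x=2 → posterior Dirichlet(13, 6, 9/2)
obs 5: x=2 → posterior Dirichlet(13, 6, 11/2)
obs 6: x=0 → posterior Dirichlet(14, 6, 11/2)
obs 7: x=0 → posterior Dirichlet(15, 6, 11/2)
obs 8: x=0 → posterior Dirichlet(16, 6, 11/2)
obs 9: x=1 → posterior Dirichlet(16, 7, 11/2)

11/57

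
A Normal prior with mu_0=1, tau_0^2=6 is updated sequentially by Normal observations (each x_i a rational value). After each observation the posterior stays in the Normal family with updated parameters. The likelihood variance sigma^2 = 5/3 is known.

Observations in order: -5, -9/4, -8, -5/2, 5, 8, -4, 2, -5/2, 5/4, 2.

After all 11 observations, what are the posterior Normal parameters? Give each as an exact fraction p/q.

mu_0=-103/203, tau_0^2=30/203

obs 1: x=-5 → posterior Normal(-85/23, 30/23)
obs 2: x=-9/4 → posterior Normal(-251/82, 30/41)
obs 3: x=-8 → posterior Normal(-539/118, 30/59)
obs 4: x=-5/2 → posterior Normal(-629/154, 30/77)
obs 5: x=5 → posterior Normal(-449/190, 6/19)
obs 6: x=8 → posterior Normal(-161/226, 30/113)
obs 7: x=-4 → posterior Normal(-305/262, 30/131)
obs 8: x=2 → posterior Normal(-233/298, 30/149)
obs 9: x=-5/2 → posterior Normal(-323/334, 30/167)
obs 10: x=5/4 → posterior Normal(-139/185, 6/37)
obs 11: x=2 → posterior Normal(-103/203, 30/203)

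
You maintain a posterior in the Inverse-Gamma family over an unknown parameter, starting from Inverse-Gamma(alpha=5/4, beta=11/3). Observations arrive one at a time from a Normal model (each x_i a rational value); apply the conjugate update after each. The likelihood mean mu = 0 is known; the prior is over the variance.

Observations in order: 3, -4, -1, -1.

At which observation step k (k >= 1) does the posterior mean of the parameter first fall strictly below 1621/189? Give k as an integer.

obs 1: x=3 → posterior Inverse-Gamma(7/4, 49/6)
obs 2: x=-4 → posterior Inverse-Gamma(9/4, 97/6)
obs 3: x=-1 → posterior Inverse-Gamma(11/4, 50/3)
obs 4: x=-1 → posterior Inverse-Gamma(13/4, 103/6)

k = 4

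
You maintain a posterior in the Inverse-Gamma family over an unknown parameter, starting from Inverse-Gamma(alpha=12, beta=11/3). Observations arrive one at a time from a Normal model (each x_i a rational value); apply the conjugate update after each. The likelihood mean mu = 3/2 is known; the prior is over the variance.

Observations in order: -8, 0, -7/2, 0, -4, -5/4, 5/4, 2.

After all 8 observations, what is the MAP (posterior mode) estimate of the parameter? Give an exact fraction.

obs 1: x=-8 → posterior Inverse-Gamma(25/2, 1171/24)
obs 2: x=0 → posterior Inverse-Gamma(13, 599/12)
obs 3: x=-7/2 → posterior Inverse-Gamma(27/2, 749/12)
obs 4: x=0 → posterior Inverse-Gamma(14, 1525/24)
obs 5: x=-4 → posterior Inverse-Gamma(29/2, 236/3)
obs 6: x=-5/4 → posterior Inverse-Gamma(15, 7915/96)
obs 7: x=5/4 → posterior Inverse-Gamma(31/2, 3959/48)
obs 8: x=2 → posterior Inverse-Gamma(16, 3965/48)

3965/816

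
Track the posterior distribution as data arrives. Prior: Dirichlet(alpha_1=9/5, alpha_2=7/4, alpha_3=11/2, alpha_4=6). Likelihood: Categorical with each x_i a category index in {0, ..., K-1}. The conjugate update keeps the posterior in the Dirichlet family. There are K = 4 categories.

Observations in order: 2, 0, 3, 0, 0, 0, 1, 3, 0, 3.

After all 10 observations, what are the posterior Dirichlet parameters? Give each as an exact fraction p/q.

obs 1: x=2 → posterior Dirichlet(9/5, 7/4, 13/2, 6)
obs 2: x=0 → posterior Dirichlet(14/5, 7/4, 13/2, 6)
obs 3: x=3 → posterior Dirichlet(14/5, 7/4, 13/2, 7)
obs 4: x=0 → posterior Dirichlet(19/5, 7/4, 13/2, 7)
obs 5: x=0 → posterior Dirichlet(24/5, 7/4, 13/2, 7)
obs 6: x=0 → posterior Dirichlet(29/5, 7/4, 13/2, 7)
obs 7: x=1 → posterior Dirichlet(29/5, 11/4, 13/2, 7)
obs 8: x=3 → posterior Dirichlet(29/5, 11/4, 13/2, 8)
obs 9: x=0 → posterior Dirichlet(34/5, 11/4, 13/2, 8)
obs 10: x=3 → posterior Dirichlet(34/5, 11/4, 13/2, 9)

alpha_1=34/5, alpha_2=11/4, alpha_3=13/2, alpha_4=9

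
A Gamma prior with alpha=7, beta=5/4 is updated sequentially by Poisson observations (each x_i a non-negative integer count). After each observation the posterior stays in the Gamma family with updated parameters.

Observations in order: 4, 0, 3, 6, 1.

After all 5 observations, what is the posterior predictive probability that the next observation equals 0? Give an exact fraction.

obs 1: x=4 → posterior Gamma(11, 9/4)
obs 2: x=0 → posterior Gamma(11, 13/4)
obs 3: x=3 → posterior Gamma(14, 17/4)
obs 4: x=6 → posterior Gamma(20, 21/4)
obs 5: x=1 → posterior Gamma(21, 25/4)

227373675443232059478759765625/5132842708382182842735812571629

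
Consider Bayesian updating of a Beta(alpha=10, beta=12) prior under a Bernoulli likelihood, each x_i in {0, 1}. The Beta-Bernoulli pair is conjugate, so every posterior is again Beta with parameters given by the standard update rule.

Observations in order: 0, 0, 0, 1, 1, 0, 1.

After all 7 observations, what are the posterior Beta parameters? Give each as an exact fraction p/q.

obs 1: x=0 → posterior Beta(10, 13)
obs 2: x=0 → posterior Beta(10, 14)
obs 3: x=0 → posterior Beta(10, 15)
obs 4: x=1 → posterior Beta(11, 15)
obs 5: x=1 → posterior Beta(12, 15)
obs 6: x=0 → posterior Beta(12, 16)
obs 7: x=1 → posterior Beta(13, 16)

alpha=13, beta=16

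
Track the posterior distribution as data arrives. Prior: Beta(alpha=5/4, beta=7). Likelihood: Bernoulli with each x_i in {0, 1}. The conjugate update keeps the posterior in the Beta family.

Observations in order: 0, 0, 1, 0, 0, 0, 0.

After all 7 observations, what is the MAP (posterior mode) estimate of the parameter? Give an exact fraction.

obs 1: x=0 → posterior Beta(5/4, 8)
obs 2: x=0 → posterior Beta(5/4, 9)
obs 3: x=1 → posterior Beta(9/4, 9)
obs 4: x=0 → posterior Beta(9/4, 10)
obs 5: x=0 → posterior Beta(9/4, 11)
obs 6: x=0 → posterior Beta(9/4, 12)
obs 7: x=0 → posterior Beta(9/4, 13)

5/53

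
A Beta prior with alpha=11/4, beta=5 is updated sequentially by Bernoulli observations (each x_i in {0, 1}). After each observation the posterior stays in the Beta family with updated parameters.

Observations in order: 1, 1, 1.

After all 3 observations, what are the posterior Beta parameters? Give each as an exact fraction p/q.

obs 1: x=1 → posterior Beta(15/4, 5)
obs 2: x=1 → posterior Beta(19/4, 5)
obs 3: x=1 → posterior Beta(23/4, 5)

alpha=23/4, beta=5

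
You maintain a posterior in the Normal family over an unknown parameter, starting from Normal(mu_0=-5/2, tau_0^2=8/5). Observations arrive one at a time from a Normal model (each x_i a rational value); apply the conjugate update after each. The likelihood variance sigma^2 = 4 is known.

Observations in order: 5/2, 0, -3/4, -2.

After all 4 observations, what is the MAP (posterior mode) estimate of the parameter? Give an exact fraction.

obs 1: x=5/2 → posterior Normal(-15/14, 8/7)
obs 2: x=0 → posterior Normal(-5/6, 8/9)
obs 3: x=-3/4 → posterior Normal(-9/11, 8/11)
obs 4: x=-2 → posterior Normal(-1, 8/13)

-1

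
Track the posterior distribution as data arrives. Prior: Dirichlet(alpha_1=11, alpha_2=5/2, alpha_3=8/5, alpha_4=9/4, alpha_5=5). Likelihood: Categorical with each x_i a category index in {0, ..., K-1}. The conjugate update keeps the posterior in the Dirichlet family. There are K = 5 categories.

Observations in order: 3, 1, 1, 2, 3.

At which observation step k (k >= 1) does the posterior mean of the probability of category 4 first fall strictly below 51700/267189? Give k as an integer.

obs 1: x=3 → posterior Dirichlet(11, 5/2, 8/5, 13/4, 5)
obs 2: x=1 → posterior Dirichlet(11, 7/2, 8/5, 13/4, 5)
obs 3: x=1 → posterior Dirichlet(11, 9/2, 8/5, 13/4, 5)
obs 4: x=2 → posterior Dirichlet(11, 9/2, 13/5, 13/4, 5)
obs 5: x=3 → posterior Dirichlet(11, 9/2, 13/5, 17/4, 5)

k = 4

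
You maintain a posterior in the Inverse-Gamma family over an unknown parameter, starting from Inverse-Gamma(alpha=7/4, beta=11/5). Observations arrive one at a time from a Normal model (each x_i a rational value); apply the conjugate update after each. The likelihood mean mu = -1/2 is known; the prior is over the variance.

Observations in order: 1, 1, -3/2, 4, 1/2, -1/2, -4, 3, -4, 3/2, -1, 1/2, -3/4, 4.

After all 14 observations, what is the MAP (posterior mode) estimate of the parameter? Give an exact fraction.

obs 1: x=1 → posterior Inverse-Gamma(9/4, 133/40)
obs 2: x=1 → posterior Inverse-Gamma(11/4, 89/20)
obs 3: x=-3/2 → posterior Inverse-Gamma(13/4, 99/20)
obs 4: x=4 → posterior Inverse-Gamma(15/4, 603/40)
obs 5: x=1/2 → posterior Inverse-Gamma(17/4, 623/40)
obs 6: x=-1/2 → posterior Inverse-Gamma(19/4, 623/40)
obs 7: x=-4 → posterior Inverse-Gamma(21/4, 217/10)
obs 8: x=3 → posterior Inverse-Gamma(23/4, 1113/40)
obs 9: x=-4 → posterior Inverse-Gamma(25/4, 679/20)
obs 10: x=3/2 → posterior Inverse-Gamma(27/4, 719/20)
obs 11: x=-1 → posterior Inverse-Gamma(29/4, 1443/40)
obs 12: x=1/2 → posterior Inverse-Gamma(31/4, 1463/40)
obs 13: x=-3/4 → posterior Inverse-Gamma(33/4, 5857/160)
obs 14: x=4 → posterior Inverse-Gamma(35/4, 7477/160)

7477/1560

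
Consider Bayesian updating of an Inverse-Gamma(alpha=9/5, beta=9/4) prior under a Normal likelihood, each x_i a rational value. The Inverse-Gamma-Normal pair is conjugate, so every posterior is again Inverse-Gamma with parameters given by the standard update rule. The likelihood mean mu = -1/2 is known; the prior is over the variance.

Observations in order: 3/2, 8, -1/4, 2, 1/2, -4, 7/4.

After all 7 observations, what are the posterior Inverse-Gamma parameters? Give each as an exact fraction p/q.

obs 1: x=3/2 → posterior Inverse-Gamma(23/10, 17/4)
obs 2: x=8 → posterior Inverse-Gamma(14/5, 323/8)
obs 3: x=-1/4 → posterior Inverse-Gamma(33/10, 1293/32)
obs 4: x=2 → posterior Inverse-Gamma(19/5, 1393/32)
obs 5: x=1/2 → posterior Inverse-Gamma(43/10, 1409/32)
obs 6: x=-4 → posterior Inverse-Gamma(24/5, 1605/32)
obs 7: x=7/4 → posterior Inverse-Gamma(53/10, 843/16)

alpha=53/10, beta=843/16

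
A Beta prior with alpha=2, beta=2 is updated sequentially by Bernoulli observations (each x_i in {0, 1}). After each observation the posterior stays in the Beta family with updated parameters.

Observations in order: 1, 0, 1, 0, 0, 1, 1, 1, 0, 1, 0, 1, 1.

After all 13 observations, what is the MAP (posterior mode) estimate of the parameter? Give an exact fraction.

3/5

obs 1: x=1 → posterior Beta(3, 2)
obs 2: x=0 → posterior Beta(3, 3)
obs 3: x=1 → posterior Beta(4, 3)
obs 4: x=0 → posterior Beta(4, 4)
obs 5: x=0 → posterior Beta(4, 5)
obs 6: x=1 → posterior Beta(5, 5)
obs 7: x=1 → posterior Beta(6, 5)
obs 8: x=1 → posterior Beta(7, 5)
obs 9: x=0 → posterior Beta(7, 6)
obs 10: x=1 → posterior Beta(8, 6)
obs 11: x=0 → posterior Beta(8, 7)
obs 12: x=1 → posterior Beta(9, 7)
obs 13: x=1 → posterior Beta(10, 7)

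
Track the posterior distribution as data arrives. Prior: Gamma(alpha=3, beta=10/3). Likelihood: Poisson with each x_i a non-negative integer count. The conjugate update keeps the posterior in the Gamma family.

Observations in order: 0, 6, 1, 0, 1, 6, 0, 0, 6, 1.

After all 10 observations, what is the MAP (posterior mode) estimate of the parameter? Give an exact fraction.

69/40

obs 1: x=0 → posterior Gamma(3, 13/3)
obs 2: x=6 → posterior Gamma(9, 16/3)
obs 3: x=1 → posterior Gamma(10, 19/3)
obs 4: x=0 → posterior Gamma(10, 22/3)
obs 5: x=1 → posterior Gamma(11, 25/3)
obs 6: x=6 → posterior Gamma(17, 28/3)
obs 7: x=0 → posterior Gamma(17, 31/3)
obs 8: x=0 → posterior Gamma(17, 34/3)
obs 9: x=6 → posterior Gamma(23, 37/3)
obs 10: x=1 → posterior Gamma(24, 40/3)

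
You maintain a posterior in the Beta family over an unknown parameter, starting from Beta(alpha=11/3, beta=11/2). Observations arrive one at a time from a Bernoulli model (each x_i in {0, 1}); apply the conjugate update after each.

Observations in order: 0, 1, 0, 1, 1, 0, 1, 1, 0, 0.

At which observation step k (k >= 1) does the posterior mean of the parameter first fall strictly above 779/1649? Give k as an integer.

obs 1: x=0 → posterior Beta(11/3, 13/2)
obs 2: x=1 → posterior Beta(14/3, 13/2)
obs 3: x=0 → posterior Beta(14/3, 15/2)
obs 4: x=1 → posterior Beta(17/3, 15/2)
obs 5: x=1 → posterior Beta(20/3, 15/2)
obs 6: x=0 → posterior Beta(20/3, 17/2)
obs 7: x=1 → posterior Beta(23/3, 17/2)
obs 8: x=1 → posterior Beta(26/3, 17/2)
obs 9: x=0 → posterior Beta(26/3, 19/2)
obs 10: x=0 → posterior Beta(26/3, 21/2)

k = 7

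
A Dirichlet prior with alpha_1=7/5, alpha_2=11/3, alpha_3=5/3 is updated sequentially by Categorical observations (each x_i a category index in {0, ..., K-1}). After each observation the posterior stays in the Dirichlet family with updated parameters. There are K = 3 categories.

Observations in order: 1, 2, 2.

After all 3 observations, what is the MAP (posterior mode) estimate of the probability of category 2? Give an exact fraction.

40/101

obs 1: x=1 → posterior Dirichlet(7/5, 14/3, 5/3)
obs 2: x=2 → posterior Dirichlet(7/5, 14/3, 8/3)
obs 3: x=2 → posterior Dirichlet(7/5, 14/3, 11/3)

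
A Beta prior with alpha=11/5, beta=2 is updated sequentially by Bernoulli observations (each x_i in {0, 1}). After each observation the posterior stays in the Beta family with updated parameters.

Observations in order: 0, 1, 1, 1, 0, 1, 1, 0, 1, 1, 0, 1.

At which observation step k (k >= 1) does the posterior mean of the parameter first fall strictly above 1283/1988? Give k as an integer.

k = 10

obs 1: x=0 → posterior Beta(11/5, 3)
obs 2: x=1 → posterior Beta(16/5, 3)
obs 3: x=1 → posterior Beta(21/5, 3)
obs 4: x=1 → posterior Beta(26/5, 3)
obs 5: x=0 → posterior Beta(26/5, 4)
obs 6: x=1 → posterior Beta(31/5, 4)
obs 7: x=1 → posterior Beta(36/5, 4)
obs 8: x=0 → posterior Beta(36/5, 5)
obs 9: x=1 → posterior Beta(41/5, 5)
obs 10: x=1 → posterior Beta(46/5, 5)
obs 11: x=0 → posterior Beta(46/5, 6)
obs 12: x=1 → posterior Beta(51/5, 6)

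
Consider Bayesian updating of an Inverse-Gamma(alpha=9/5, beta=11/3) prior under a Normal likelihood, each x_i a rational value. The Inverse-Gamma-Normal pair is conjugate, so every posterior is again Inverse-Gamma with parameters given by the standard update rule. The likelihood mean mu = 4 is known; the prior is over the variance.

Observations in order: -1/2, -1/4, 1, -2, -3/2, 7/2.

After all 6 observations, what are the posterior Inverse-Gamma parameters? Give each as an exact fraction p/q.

obs 1: x=-1/2 → posterior Inverse-Gamma(23/10, 331/24)
obs 2: x=-1/4 → posterior Inverse-Gamma(14/5, 2191/96)
obs 3: x=1 → posterior Inverse-Gamma(33/10, 2623/96)
obs 4: x=-2 → posterior Inverse-Gamma(19/5, 4351/96)
obs 5: x=-3/2 → posterior Inverse-Gamma(43/10, 5803/96)
obs 6: x=7/2 → posterior Inverse-Gamma(24/5, 5815/96)

alpha=24/5, beta=5815/96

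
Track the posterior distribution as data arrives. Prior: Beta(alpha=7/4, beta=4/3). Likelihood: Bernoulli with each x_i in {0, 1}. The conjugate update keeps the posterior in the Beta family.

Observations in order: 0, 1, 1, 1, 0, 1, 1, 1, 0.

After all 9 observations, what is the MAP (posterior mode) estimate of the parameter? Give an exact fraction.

81/121

obs 1: x=0 → posterior Beta(7/4, 7/3)
obs 2: x=1 → posterior Beta(11/4, 7/3)
obs 3: x=1 → posterior Beta(15/4, 7/3)
obs 4: x=1 → posterior Beta(19/4, 7/3)
obs 5: x=0 → posterior Beta(19/4, 10/3)
obs 6: x=1 → posterior Beta(23/4, 10/3)
obs 7: x=1 → posterior Beta(27/4, 10/3)
obs 8: x=1 → posterior Beta(31/4, 10/3)
obs 9: x=0 → posterior Beta(31/4, 13/3)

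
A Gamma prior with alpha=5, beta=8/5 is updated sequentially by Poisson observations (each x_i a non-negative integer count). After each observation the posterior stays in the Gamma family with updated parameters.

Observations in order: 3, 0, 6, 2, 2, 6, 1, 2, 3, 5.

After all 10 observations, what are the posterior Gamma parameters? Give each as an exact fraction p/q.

obs 1: x=3 → posterior Gamma(8, 13/5)
obs 2: x=0 → posterior Gamma(8, 18/5)
obs 3: x=6 → posterior Gamma(14, 23/5)
obs 4: x=2 → posterior Gamma(16, 28/5)
obs 5: x=2 → posterior Gamma(18, 33/5)
obs 6: x=6 → posterior Gamma(24, 38/5)
obs 7: x=1 → posterior Gamma(25, 43/5)
obs 8: x=2 → posterior Gamma(27, 48/5)
obs 9: x=3 → posterior Gamma(30, 53/5)
obs 10: x=5 → posterior Gamma(35, 58/5)

alpha=35, beta=58/5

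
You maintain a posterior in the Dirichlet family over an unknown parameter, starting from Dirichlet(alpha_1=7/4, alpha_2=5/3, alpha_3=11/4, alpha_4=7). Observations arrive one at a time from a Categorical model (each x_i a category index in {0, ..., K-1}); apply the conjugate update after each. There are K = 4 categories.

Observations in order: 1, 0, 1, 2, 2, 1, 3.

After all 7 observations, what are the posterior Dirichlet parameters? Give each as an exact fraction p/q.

obs 1: x=1 → posterior Dirichlet(7/4, 8/3, 11/4, 7)
obs 2: x=0 → posterior Dirichlet(11/4, 8/3, 11/4, 7)
obs 3: x=1 → posterior Dirichlet(11/4, 11/3, 11/4, 7)
obs 4: x=2 → posterior Dirichlet(11/4, 11/3, 15/4, 7)
obs 5: x=2 → posterior Dirichlet(11/4, 11/3, 19/4, 7)
obs 6: x=1 → posterior Dirichlet(11/4, 14/3, 19/4, 7)
obs 7: x=3 → posterior Dirichlet(11/4, 14/3, 19/4, 8)

alpha_1=11/4, alpha_2=14/3, alpha_3=19/4, alpha_4=8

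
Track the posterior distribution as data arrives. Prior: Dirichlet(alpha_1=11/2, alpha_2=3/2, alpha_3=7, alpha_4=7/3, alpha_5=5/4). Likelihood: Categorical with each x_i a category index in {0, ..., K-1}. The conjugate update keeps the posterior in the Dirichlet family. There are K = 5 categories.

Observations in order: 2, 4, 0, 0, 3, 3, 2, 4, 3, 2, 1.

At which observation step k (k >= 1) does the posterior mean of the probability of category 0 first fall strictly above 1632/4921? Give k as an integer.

obs 1: x=2 → posterior Dirichlet(11/2, 3/2, 8, 7/3, 5/4)
obs 2: x=4 → posterior Dirichlet(11/2, 3/2, 8, 7/3, 9/4)
obs 3: x=0 → posterior Dirichlet(13/2, 3/2, 8, 7/3, 9/4)
obs 4: x=0 → posterior Dirichlet(15/2, 3/2, 8, 7/3, 9/4)
obs 5: x=3 → posterior Dirichlet(15/2, 3/2, 8, 10/3, 9/4)
obs 6: x=3 → posterior Dirichlet(15/2, 3/2, 8, 13/3, 9/4)
obs 7: x=2 → posterior Dirichlet(15/2, 3/2, 9, 13/3, 9/4)
obs 8: x=4 → posterior Dirichlet(15/2, 3/2, 9, 13/3, 13/4)
obs 9: x=3 → posterior Dirichlet(15/2, 3/2, 9, 16/3, 13/4)
obs 10: x=2 → posterior Dirichlet(15/2, 3/2, 10, 16/3, 13/4)
obs 11: x=1 → posterior Dirichlet(15/2, 5/2, 10, 16/3, 13/4)

k = 4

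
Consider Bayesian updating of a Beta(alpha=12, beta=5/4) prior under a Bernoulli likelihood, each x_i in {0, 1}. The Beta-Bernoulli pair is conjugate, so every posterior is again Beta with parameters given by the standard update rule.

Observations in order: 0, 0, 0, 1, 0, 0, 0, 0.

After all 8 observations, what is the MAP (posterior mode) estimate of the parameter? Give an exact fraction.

48/77

obs 1: x=0 → posterior Beta(12, 9/4)
obs 2: x=0 → posterior Beta(12, 13/4)
obs 3: x=0 → posterior Beta(12, 17/4)
obs 4: x=1 → posterior Beta(13, 17/4)
obs 5: x=0 → posterior Beta(13, 21/4)
obs 6: x=0 → posterior Beta(13, 25/4)
obs 7: x=0 → posterior Beta(13, 29/4)
obs 8: x=0 → posterior Beta(13, 33/4)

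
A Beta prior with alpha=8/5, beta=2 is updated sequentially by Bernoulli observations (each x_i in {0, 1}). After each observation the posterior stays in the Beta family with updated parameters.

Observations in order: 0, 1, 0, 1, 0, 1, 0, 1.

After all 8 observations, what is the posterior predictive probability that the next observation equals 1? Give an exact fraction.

obs 1: x=0 → posterior Beta(8/5, 3)
obs 2: x=1 → posterior Beta(13/5, 3)
obs 3: x=0 → posterior Beta(13/5, 4)
obs 4: x=1 → posterior Beta(18/5, 4)
obs 5: x=0 → posterior Beta(18/5, 5)
obs 6: x=1 → posterior Beta(23/5, 5)
obs 7: x=0 → posterior Beta(23/5, 6)
obs 8: x=1 → posterior Beta(28/5, 6)

14/29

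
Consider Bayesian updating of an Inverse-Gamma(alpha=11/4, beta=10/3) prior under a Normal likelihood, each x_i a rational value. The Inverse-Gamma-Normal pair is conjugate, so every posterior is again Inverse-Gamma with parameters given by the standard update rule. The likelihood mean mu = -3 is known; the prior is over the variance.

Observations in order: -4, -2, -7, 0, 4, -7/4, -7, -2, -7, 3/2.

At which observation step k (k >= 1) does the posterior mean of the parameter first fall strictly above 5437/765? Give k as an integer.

k = 5

obs 1: x=-4 → posterior Inverse-Gamma(13/4, 23/6)
obs 2: x=-2 → posterior Inverse-Gamma(15/4, 13/3)
obs 3: x=-7 → posterior Inverse-Gamma(17/4, 37/3)
obs 4: x=0 → posterior Inverse-Gamma(19/4, 101/6)
obs 5: x=4 → posterior Inverse-Gamma(21/4, 124/3)
obs 6: x=-7/4 → posterior Inverse-Gamma(23/4, 4043/96)
obs 7: x=-7 → posterior Inverse-Gamma(25/4, 4811/96)
obs 8: x=-2 → posterior Inverse-Gamma(27/4, 4859/96)
obs 9: x=-7 → posterior Inverse-Gamma(29/4, 5627/96)
obs 10: x=3/2 → posterior Inverse-Gamma(31/4, 6599/96)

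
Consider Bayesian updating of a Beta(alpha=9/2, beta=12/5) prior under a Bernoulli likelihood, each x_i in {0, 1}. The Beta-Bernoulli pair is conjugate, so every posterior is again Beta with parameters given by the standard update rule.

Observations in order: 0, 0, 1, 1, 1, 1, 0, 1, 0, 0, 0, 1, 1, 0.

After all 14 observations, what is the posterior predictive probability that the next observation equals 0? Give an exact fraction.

94/209

obs 1: x=0 → posterior Beta(9/2, 17/5)
obs 2: x=0 → posterior Beta(9/2, 22/5)
obs 3: x=1 → posterior Beta(11/2, 22/5)
obs 4: x=1 → posterior Beta(13/2, 22/5)
obs 5: x=1 → posterior Beta(15/2, 22/5)
obs 6: x=1 → posterior Beta(17/2, 22/5)
obs 7: x=0 → posterior Beta(17/2, 27/5)
obs 8: x=1 → posterior Beta(19/2, 27/5)
obs 9: x=0 → posterior Beta(19/2, 32/5)
obs 10: x=0 → posterior Beta(19/2, 37/5)
obs 11: x=0 → posterior Beta(19/2, 42/5)
obs 12: x=1 → posterior Beta(21/2, 42/5)
obs 13: x=1 → posterior Beta(23/2, 42/5)
obs 14: x=0 → posterior Beta(23/2, 47/5)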